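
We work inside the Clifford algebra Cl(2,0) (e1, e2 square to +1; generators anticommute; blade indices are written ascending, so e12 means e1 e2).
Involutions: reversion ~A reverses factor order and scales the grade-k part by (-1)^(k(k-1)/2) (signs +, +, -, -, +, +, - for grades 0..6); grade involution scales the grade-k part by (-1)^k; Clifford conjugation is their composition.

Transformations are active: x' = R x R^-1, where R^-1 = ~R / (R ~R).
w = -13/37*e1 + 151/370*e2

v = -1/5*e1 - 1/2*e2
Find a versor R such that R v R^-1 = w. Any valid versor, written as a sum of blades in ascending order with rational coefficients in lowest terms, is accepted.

Equal squares first: v^2 = w^2 = 29/100. Then v + w = -102/185*e1 - 17/185*e2 is a versor taking v to w, provided it is invertible.
Answer: -102/185*e1 - 17/185*e2


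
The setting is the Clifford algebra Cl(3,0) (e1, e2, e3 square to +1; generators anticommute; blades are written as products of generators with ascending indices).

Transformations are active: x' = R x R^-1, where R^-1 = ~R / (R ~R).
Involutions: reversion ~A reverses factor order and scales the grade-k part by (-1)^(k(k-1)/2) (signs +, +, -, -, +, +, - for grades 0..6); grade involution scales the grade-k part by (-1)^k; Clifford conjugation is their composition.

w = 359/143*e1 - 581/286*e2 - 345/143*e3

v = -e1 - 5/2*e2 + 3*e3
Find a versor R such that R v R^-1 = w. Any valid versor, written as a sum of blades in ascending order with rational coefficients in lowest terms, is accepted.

Take R = v + w = 216/143*e1 - 648/143*e2 + 84/143*e3. Because q(v) = q(w) = 65/4, conjugation by R sends v exactly to w.
Answer: 216/143*e1 - 648/143*e2 + 84/143*e3


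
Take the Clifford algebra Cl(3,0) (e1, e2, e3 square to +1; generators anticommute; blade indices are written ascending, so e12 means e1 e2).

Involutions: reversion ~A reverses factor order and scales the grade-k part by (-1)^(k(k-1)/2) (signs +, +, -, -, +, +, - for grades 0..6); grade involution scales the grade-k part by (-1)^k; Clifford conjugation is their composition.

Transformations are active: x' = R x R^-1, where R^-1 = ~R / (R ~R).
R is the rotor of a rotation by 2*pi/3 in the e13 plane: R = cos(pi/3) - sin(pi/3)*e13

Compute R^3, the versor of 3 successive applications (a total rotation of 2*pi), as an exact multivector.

Half-angle bookkeeping: 3 applications in e13 add up to rotor phase 3*pi/3 = pi, so R^3 = cos(pi) - sin(pi)*e13.
cos(pi) = -1 and sin(pi) = 0, so R^3 = -1. The total rotation 2*pi is 1 full turn, so every vector returns to itself, yet the rotor is -1, on the OTHER sheet of the double cover (an odd number of 2*pi turns).
Answer: -1


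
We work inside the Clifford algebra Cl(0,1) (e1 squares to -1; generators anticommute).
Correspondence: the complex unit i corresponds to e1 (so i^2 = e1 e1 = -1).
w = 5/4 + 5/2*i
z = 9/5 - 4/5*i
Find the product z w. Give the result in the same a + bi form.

In blades: z = 9/5 - 4/5*e1, w = 5/4 + 5/2*e1.
Distribute z over w term by term (generator squares from the signature, products reordered to ascending indices): (9/5)*w = 9/4 + 9/2*e1; (-4/5*e1)*w = 2 - e1.
Sum: 17/4 + 7/2*e1; translating back through the correspondence:
Answer: 17/4 + 7/2*i


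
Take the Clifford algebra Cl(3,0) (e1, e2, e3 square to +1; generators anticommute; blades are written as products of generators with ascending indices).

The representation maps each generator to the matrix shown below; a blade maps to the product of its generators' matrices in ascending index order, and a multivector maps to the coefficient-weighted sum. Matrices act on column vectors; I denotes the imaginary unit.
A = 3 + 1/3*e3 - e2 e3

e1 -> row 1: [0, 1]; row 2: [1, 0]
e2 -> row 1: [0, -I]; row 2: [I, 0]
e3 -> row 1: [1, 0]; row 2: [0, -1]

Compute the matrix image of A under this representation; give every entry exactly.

Bivector images (products of the table entries): rho(e2 e3) = rho(e2)rho(e3) = row 1: [0, I]; row 2: [I, 0].
M = (3)*1 + (1/3)*rho(e3) + (-1)*rho(e2 e3), summed entrywise (1 is the identity matrix):
Answer: row 1: [10/3, -I]; row 2: [-I, 8/3]


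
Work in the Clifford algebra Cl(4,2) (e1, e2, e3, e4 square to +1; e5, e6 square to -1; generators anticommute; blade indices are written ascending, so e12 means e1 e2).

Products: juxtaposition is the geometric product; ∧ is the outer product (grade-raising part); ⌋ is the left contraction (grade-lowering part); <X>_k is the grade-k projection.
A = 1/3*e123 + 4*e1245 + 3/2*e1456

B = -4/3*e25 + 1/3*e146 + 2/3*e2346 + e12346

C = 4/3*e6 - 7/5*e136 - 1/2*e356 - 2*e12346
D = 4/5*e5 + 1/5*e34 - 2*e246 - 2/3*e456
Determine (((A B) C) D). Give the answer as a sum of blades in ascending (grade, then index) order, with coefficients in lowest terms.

step 1: 1/2*e5 + 16/3*e14 - 1/3*e46 + 4/9*e135 - 2/9*e146 + 3/2*e235 + 4/3*e256 + 4*e356 - e1235 + 2*e1246 - 8/3*e1356 + 1/9*e2346
step 2: 2 - 10/9*e1 + 4*e3 + 4/9*e4 + 56/15*e5 + 8/27*e14 - 28/5*e15 - 2/9*e16 + 10/9*e23 - 16/9*e25 - 3/4*e26 - 14/45*e34 - 16/3*e35 - 1/4*e36 + 58/45*e56 + 2/3*e123 - 113/45*e124 + 1/2*e126 - 7/15*e134 + 32/9*e135 + 64/9*e146 - 398/135*e234 + 32/3*e236 - 97/18*e245 + 7/5*e256 + 1/6*e345 - 112/15*e346 - 2*e456 - 28/15*e1235 + 8*e1245 - 21/10*e1256 - 23/9*e1345 - 29/270*e1356 + 3*e1456 + 2*e2356 - 8/9*e2456 - e12345 - 4/3*e12356 + 8/3*e13456 - e123456
step 3: -958/225 + 493/75*e1 + 958/675*e2 + 188/45*e3 + 43/270*e4 + 301/90*e5 + 568/225*e6 - 128/9*e12 - 152/135*e13 + e14 + 589/135*e15 - 226/45*e16 - 224/15*e23 + 82/15*e24 + 4*e25 + 3781/675*e26 - 316/15*e34 - 16/9*e35 + 781/135*e36 + 94/45*e45 - 149/36*e46 - 299/27*e56 + 299/225*e123 - 73/9*e124 - 29/5*e125 - 4334/675*e126 + 709/405*e134 - 2*e135 + 44/225*e136 - 17/5*e145 + 92/15*e146 + 6256/405*e156 + 11/6*e234 + 59/30*e235 + 20/9*e236 + 187/90*e245 - 188/135*e246 + 3/5*e256 - 1651/450*e345 + 52/9*e346 + 109/135*e356 + 20/9*e456 - 4/45*e1234 + 64/15*e1235 + 8/15*e1236 - 461/225*e1245 + 20/9*e1246 + 199/135*e1256 + 88/75*e1345 + 142/135*e1346 + 77/45*e1356 - 6709/1350*e1456 + 2968/675*e2345 + 157/20*e2346 - 2723/405*e2356 - 106/15*e2456 + 802/225*e3456 + 29/135*e12345 + 49/90*e12346 + 46/9*e12356 + 164/15*e12456 - 56/15*e13456 - 7511/675*e23456 + 937/150*e123456
Answer: -958/225 + 493/75*e1 + 958/675*e2 + 188/45*e3 + 43/270*e4 + 301/90*e5 + 568/225*e6 - 128/9*e12 - 152/135*e13 + e14 + 589/135*e15 - 226/45*e16 - 224/15*e23 + 82/15*e24 + 4*e25 + 3781/675*e26 - 316/15*e34 - 16/9*e35 + 781/135*e36 + 94/45*e45 - 149/36*e46 - 299/27*e56 + 299/225*e123 - 73/9*e124 - 29/5*e125 - 4334/675*e126 + 709/405*e134 - 2*e135 + 44/225*e136 - 17/5*e145 + 92/15*e146 + 6256/405*e156 + 11/6*e234 + 59/30*e235 + 20/9*e236 + 187/90*e245 - 188/135*e246 + 3/5*e256 - 1651/450*e345 + 52/9*e346 + 109/135*e356 + 20/9*e456 - 4/45*e1234 + 64/15*e1235 + 8/15*e1236 - 461/225*e1245 + 20/9*e1246 + 199/135*e1256 + 88/75*e1345 + 142/135*e1346 + 77/45*e1356 - 6709/1350*e1456 + 2968/675*e2345 + 157/20*e2346 - 2723/405*e2356 - 106/15*e2456 + 802/225*e3456 + 29/135*e12345 + 49/90*e12346 + 46/9*e12356 + 164/15*e12456 - 56/15*e13456 - 7511/675*e23456 + 937/150*e123456


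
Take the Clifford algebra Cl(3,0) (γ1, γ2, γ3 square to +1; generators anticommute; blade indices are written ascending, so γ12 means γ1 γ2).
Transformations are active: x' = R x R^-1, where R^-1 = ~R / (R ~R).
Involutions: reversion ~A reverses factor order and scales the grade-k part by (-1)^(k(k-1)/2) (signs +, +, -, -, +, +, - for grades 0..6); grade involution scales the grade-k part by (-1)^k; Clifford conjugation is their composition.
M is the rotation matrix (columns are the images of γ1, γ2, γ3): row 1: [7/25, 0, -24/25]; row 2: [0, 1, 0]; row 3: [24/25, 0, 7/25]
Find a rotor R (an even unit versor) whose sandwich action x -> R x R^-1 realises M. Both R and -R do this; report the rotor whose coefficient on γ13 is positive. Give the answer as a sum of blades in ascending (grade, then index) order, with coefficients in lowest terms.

Method: write R = a + b12*γ12 + b13*γ13 + b23*γ23 with a^2 + b12^2 + b13^2 + b23^2 = 1 (so R^-1 = ~R). Expanding the columns R e_j ~R gives tr M = 4a^2 - 1 and, from the antisymmetric part, M21 - M12 = -4a*b12, M13 - M31 = 4a*b13, M32 - M23 = -4a*b23.
Here tr M = 39/25, so a^2 = (1 + tr M)/4 = 16/25 and a = ±4/5. Taking a = 4/5: M21 - M12 = 0, M13 - M31 = -48/25, M32 - M23 = 0, giving b12 = 0, b13 = -3/5, b23 = 0, i.e. R = 4/5 - 3/5*γ13.
Its γ13 coefficient is negative, so report the other preimage -R.
Answer: -4/5 + 3/5*γ13. Why the constraint matters: R and -R act identically through the sandwich — M has trace 39/25 either way — so only the sign condition on γ13 picks one of the two preimages.


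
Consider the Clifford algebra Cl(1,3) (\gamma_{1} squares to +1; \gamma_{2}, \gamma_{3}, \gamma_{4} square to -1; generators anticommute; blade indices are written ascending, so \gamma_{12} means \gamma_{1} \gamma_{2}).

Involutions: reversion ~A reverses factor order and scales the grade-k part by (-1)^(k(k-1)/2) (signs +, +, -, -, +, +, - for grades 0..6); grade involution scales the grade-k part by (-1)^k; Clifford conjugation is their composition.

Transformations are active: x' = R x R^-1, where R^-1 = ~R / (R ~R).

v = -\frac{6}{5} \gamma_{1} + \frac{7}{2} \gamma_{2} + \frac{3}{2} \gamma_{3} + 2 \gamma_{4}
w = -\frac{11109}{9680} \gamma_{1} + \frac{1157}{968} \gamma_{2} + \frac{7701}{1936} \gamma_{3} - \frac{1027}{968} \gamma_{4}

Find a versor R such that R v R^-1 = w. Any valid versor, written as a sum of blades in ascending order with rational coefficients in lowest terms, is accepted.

Why this works: both vectors square to -\frac{853}{50}, so q(v) = q(w) and R = v + w = -\frac{4545}{1936} \gamma_{1} + \frac{4545}{968} \gamma_{2} + \frac{10605}{1936} \gamma_{3} + \frac{909}{968} \gamma_{4} carries v to w — its own direction survives, the complement (v - w)/2 flips.
Answer: -\frac{4545}{1936} \gamma_{1} + \frac{4545}{968} \gamma_{2} + \frac{10605}{1936} \gamma_{3} + \frac{909}{968} \gamma_{4}


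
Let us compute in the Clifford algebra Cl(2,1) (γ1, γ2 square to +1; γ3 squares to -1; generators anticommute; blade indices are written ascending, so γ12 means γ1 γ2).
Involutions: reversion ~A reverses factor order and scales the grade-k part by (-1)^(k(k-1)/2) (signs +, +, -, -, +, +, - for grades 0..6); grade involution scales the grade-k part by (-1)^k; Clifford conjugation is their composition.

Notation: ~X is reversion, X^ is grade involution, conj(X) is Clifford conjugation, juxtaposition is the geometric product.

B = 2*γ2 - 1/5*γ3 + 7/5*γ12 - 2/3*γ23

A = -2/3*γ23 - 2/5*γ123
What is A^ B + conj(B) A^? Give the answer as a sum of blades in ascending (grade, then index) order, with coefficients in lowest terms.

first term: 4/9 - 4/15*γ1 - 2/15*γ2 + 58/75*γ3 + 2/25*γ12 + 2/15*γ13
second term: -4/9 + 4/15*γ1 - 2/15*γ2 + 142/75*γ3 - 2/25*γ12 + 26/15*γ13
Answer: -4/15*γ2 + 8/3*γ3 + 28/15*γ13


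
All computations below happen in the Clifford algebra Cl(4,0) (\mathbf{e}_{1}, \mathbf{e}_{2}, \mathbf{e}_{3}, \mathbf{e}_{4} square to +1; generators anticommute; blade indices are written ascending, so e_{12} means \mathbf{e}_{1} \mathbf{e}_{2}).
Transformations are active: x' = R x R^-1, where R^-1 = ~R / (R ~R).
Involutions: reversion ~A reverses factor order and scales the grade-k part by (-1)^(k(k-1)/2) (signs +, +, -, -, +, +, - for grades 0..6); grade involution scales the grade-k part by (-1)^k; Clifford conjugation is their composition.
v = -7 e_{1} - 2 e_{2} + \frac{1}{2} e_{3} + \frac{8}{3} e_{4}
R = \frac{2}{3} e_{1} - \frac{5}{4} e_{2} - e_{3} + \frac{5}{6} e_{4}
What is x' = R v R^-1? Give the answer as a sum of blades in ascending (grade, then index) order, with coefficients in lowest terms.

~R = \frac{2}{3} e_{1} - \frac{5}{4} e_{2} - e_{3} + \frac{5}{6} e_{4}, and R ~R = \frac{533}{144}, so R^-1 = ~R / (\frac{533}{144}).
R v = -\frac{4}{9} - \frac{121}{12} e_{12} - \frac{20}{3} e_{13} + \frac{137}{18} e_{14} - \frac{21}{8} e_{23} - \frac{5}{3} e_{24} - \frac{37}{12} e_{34}
Answer: \frac{10937}{1599} e_{1} + \frac{1226}{533} e_{2} - \frac{277}{1066} e_{3} - \frac{1528}{533} e_{4}


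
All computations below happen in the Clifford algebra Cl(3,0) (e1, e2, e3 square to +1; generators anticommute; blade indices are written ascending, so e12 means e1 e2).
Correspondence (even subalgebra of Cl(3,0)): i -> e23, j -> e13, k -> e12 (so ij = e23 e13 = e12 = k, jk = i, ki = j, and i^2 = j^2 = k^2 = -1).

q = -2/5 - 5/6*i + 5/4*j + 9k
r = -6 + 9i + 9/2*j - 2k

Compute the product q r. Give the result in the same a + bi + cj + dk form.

In blades: q = -2/5 + 9*e12 + 5/4*e13 - 5/6*e23, r = -6 - 2*e12 + 9/2*e13 + 9*e23.
Distribute q over r term by term (generator squares from the signature, products reordered to ascending indices): (-2/5)*r = 12/5 + 4/5*e12 - 9/5*e13 - 18/5*e23; (9*e12)*r = 18 - 54*e12 + 81*e13 - 81/2*e23; (5/4*e13)*r = -45/8 - 45/4*e12 - 15/2*e13 - 5/2*e23; (-5/6*e23)*r = 15/2 - 15/4*e12 - 5/3*e13 + 5*e23.
Sum: 891/40 - 341/5*e12 + 2101/30*e13 - 208/5*e23; translating back through the correspondence:
Answer: 891/40 - 208/5*i + 2101/30*j - 341/5*k


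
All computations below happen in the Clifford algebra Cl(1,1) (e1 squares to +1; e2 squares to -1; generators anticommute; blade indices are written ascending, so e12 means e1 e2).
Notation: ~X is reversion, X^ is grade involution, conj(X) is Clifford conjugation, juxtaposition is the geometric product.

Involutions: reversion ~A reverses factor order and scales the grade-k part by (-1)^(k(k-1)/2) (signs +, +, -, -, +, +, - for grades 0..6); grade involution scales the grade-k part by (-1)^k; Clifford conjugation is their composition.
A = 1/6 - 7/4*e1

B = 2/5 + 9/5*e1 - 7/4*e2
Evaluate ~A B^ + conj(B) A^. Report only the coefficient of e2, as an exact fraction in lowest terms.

first term: 193/60 - e1 + 7/24*e2 - 49/16*e12
second term: -37/12 + 2/5*e1 + 7/24*e2 - 49/16*e12
Answer: 7/12


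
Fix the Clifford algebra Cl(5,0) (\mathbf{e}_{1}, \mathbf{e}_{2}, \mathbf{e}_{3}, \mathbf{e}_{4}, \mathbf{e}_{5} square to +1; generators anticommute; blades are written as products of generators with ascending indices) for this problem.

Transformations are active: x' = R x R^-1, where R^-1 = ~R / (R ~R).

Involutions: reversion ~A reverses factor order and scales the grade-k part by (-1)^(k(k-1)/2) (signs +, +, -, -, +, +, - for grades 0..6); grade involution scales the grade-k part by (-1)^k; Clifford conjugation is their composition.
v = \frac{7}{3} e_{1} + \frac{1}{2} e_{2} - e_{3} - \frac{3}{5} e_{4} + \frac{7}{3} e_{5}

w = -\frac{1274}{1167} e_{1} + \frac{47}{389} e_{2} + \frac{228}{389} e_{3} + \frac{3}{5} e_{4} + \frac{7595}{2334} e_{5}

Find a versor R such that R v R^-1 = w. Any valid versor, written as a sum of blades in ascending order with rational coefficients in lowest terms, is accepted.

Construction: equal norms (both \frac{11249}{900}) license R = v + w = \frac{483}{389} e_{1} + \frac{483}{778} e_{2} - \frac{161}{389} e_{3} + \frac{4347}{778} e_{5} — nothing changes along that direction, while (v - w)/2 changes sign, so v maps onto w.
Answer: \frac{483}{389} e_{1} + \frac{483}{778} e_{2} - \frac{161}{389} e_{3} + \frac{4347}{778} e_{5}


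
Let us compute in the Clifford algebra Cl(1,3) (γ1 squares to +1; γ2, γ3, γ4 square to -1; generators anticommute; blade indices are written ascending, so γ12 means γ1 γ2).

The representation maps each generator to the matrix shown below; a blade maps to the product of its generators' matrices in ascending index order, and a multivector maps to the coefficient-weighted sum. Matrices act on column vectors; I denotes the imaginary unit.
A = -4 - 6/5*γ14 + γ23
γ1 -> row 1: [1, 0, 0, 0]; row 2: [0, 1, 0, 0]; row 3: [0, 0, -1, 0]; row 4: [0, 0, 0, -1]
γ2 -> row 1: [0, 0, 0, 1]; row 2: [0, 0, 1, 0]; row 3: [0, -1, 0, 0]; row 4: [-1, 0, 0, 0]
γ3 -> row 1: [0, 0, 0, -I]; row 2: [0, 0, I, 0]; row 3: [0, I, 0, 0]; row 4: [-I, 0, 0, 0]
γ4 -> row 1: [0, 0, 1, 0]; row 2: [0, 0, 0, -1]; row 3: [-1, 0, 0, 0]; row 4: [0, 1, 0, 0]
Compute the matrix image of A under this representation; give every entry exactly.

Bivector images (products of the table entries): rho(γ14) = rho(γ1)rho(γ4) = row 1: [0, 0, 1, 0]; row 2: [0, 0, 0, -1]; row 3: [1, 0, 0, 0]; row 4: [0, -1, 0, 0]; rho(γ23) = rho(γ2)rho(γ3) = row 1: [-I, 0, 0, 0]; row 2: [0, I, 0, 0]; row 3: [0, 0, -I, 0]; row 4: [0, 0, 0, I].
M = (-4)*1 + (-6/5)*rho(γ14) + (1)*rho(γ23), summed entrywise (1 is the identity matrix):
Answer: row 1: [-4 - I, 0, -6/5, 0]; row 2: [0, -4 + I, 0, 6/5]; row 3: [-6/5, 0, -4 - I, 0]; row 4: [0, 6/5, 0, -4 + I]


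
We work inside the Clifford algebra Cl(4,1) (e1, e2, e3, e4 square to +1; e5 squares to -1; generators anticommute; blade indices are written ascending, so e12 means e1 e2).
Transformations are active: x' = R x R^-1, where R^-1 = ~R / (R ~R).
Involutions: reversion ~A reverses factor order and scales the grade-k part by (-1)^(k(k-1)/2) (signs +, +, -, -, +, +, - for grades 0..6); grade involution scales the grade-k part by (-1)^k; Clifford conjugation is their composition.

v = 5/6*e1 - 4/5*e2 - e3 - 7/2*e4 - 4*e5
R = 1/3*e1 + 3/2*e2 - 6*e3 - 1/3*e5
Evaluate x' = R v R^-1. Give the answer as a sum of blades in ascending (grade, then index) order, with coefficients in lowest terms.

~R = 1/3*e1 + 3/2*e2 - 6*e3 - 1/3*e5, and R ~R = 153/4, so R^-1 = ~R / (153/4).
R v = 337/90 - 91/60*e12 + 14/3*e13 - 7/6*e14 - 19/18*e15 - 63/10*e23 - 21/4*e24 - 94/15*e25 + 21*e34 + 71/3*e35 - 7/6*e45
Answer: -31729/41310*e1 + 502/459*e2 - 401/2295*e3 + 7/2*e4 + 81272/20655*e5


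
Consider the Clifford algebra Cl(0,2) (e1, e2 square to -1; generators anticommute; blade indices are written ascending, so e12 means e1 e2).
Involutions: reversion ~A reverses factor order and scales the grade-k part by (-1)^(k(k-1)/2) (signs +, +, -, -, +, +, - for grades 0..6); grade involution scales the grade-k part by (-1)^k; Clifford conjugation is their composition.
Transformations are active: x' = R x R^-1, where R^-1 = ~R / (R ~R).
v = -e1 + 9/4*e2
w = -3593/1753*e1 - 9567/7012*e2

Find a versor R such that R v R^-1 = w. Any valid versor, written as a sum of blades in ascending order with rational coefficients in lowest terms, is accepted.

Since q(v) = q(w) = -97/16, the sum R = v + w = -5346/1753*e1 + 3105/3506*e2 does the job whenever invertible.
Answer: -5346/1753*e1 + 3105/3506*e2


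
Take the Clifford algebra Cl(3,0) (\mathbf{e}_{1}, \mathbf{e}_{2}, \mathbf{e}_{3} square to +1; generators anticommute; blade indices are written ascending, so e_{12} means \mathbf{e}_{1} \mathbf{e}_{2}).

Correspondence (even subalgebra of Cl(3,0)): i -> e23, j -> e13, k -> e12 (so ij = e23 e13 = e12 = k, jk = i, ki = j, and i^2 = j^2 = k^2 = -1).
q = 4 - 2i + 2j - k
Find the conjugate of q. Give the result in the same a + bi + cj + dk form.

In blades: q = 4 - e_{12} + 2 e_{13} - 2 e_{23}.
Quaternion conjugation is reversion on the even subalgebra: the scalar is fixed and every grade-2 blade flips sign, giving 4 + e_{12} - 2 e_{13} + 2 e_{23}; translating back:
Answer: 4 + 2i - 2j + k


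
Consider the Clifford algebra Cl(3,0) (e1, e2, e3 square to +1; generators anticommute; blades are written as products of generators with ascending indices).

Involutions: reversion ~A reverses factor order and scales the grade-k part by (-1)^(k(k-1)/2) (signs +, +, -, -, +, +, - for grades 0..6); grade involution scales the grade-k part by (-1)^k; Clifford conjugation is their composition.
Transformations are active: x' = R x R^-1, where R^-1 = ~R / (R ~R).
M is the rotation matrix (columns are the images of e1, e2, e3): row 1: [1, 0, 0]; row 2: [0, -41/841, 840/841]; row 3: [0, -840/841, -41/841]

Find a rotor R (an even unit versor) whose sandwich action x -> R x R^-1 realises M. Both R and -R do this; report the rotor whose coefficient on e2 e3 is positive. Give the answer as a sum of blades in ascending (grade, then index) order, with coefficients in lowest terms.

Method: write R = a + b12*e1 e2 + b13*e1 e3 + b23*e2 e3 with a^2 + b12^2 + b13^2 + b23^2 = 1 (so R^-1 = ~R). Expanding the columns R e_j ~R gives tr M = 4a^2 - 1 and, from the antisymmetric part, M21 - M12 = -4a*b12, M13 - M31 = 4a*b13, M32 - M23 = -4a*b23.
Here tr M = 759/841, so a^2 = (1 + tr M)/4 = 400/841 and a = ±20/29. Taking a = 20/29: M21 - M12 = 0, M13 - M31 = 0, M32 - M23 = -1680/841, giving b12 = 0, b13 = 0, b23 = 21/29, i.e. R = 20/29 + 21/29*e2 e3.
Its e2 e3 coefficient is already positive.
Answer: 20/29 + 21/29*e2 e3. Key observation: the double cover Spin(3) -> SO(3) sends R and -R to the same matrix (trace 759/841 here), so the stated sign of the e2 e3 coefficient is what selects one sheet.


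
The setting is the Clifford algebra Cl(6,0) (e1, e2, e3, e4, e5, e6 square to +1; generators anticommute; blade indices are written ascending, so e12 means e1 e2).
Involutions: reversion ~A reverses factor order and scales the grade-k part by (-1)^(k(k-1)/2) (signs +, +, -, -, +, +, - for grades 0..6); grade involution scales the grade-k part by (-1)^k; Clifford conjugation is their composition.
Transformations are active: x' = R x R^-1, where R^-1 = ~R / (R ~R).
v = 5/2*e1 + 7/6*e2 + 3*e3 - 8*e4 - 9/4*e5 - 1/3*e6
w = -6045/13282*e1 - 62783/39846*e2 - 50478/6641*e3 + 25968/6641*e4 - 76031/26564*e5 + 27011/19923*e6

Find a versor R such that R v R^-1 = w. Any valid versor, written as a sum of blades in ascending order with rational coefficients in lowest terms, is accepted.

Construction: equal norms (both 12353/144) license R = v + w = 13580/6641*e1 - 2716/6641*e2 - 30555/6641*e3 - 27160/6641*e4 - 33950/6641*e5 + 6790/6641*e6 — nothing changes along that direction, while (v - w)/2 changes sign, so v maps onto w.
Answer: 13580/6641*e1 - 2716/6641*e2 - 30555/6641*e3 - 27160/6641*e4 - 33950/6641*e5 + 6790/6641*e6


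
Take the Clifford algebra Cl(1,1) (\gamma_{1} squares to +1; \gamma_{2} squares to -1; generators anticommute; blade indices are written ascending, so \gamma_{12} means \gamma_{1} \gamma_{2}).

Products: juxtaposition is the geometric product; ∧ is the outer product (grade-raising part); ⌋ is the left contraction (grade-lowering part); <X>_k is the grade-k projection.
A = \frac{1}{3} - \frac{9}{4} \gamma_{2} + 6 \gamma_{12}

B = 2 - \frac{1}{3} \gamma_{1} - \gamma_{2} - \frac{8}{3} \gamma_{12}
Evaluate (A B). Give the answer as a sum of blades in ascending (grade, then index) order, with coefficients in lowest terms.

step 1: -\frac{211}{12} + \frac{107}{9} \gamma_{1} - \frac{17}{6} \gamma_{2} + \frac{373}{36} \gamma_{12}
Answer: -\frac{211}{12} + \frac{107}{9} \gamma_{1} - \frac{17}{6} \gamma_{2} + \frac{373}{36} \gamma_{12}


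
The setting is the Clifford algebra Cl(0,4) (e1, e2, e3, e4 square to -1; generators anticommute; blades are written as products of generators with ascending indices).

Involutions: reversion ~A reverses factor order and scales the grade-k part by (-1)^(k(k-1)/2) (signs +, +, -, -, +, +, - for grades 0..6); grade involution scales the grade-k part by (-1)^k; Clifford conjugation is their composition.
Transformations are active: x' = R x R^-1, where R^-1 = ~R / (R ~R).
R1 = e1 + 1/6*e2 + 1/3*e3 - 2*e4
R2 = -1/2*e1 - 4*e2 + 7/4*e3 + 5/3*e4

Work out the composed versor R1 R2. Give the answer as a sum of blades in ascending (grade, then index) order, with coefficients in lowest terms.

Distribute over the terms of R1 (each basis-blade product reordered to ascending indices, repeated generators contracted through their squares):
(e1) R2 = 1/2 - 4*e1 e2 + 7/4*e1 e3 + 5/3*e1 e4
(1/6*e2) R2 = 2/3 + 1/12*e1 e2 + 7/24*e2 e3 + 5/18*e2 e4
(1/3*e3) R2 = -7/12 + 1/6*e1 e3 + 4/3*e2 e3 + 5/9*e3 e4
(-2*e4) R2 = 10/3 - e1 e4 - 8*e2 e4 + 7/2*e3 e4
Summing the partial products and collecting blades:
Answer: 47/12 - 47/12*e1 e2 + 23/12*e1 e3 + 2/3*e1 e4 + 13/8*e2 e3 - 139/18*e2 e4 + 73/18*e3 e4


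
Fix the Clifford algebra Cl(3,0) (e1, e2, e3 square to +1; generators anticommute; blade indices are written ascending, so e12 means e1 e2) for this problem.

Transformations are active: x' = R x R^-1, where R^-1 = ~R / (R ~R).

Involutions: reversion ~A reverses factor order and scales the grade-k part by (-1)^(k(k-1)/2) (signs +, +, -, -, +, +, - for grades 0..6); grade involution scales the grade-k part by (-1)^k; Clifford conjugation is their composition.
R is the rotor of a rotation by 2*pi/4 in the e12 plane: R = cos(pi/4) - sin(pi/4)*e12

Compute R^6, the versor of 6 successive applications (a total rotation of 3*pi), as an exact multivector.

The rotor phase is half the rotation angle and phases add under composition, so 6 steps in the e12 plane accumulate phase 6*(pi/4) = 3*pi/2: R^6 = cos(3*pi/2) - sin(3*pi/2)*e12.
cos(3*pi/2) = 0 and sin(3*pi/2) = -1, so R^6 = e12. The net rotation is 1*pi (after discarding 1 full turn, each of which contributes a factor -1 to the rotor); the rotor keeps the half-angle phase exactly.
Answer: e12


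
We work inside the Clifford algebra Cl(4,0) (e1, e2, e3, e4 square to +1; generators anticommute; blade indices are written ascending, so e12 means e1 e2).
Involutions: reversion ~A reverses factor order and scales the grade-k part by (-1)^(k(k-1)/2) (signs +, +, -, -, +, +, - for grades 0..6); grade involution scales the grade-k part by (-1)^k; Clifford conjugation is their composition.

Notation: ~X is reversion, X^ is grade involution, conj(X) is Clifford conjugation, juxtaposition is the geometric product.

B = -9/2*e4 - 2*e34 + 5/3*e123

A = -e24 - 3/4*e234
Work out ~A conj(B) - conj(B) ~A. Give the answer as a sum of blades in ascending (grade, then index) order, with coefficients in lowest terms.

first term: 3*e2 + 5/4*e14 + 11/8*e23 + 5/3*e134
second term: -6*e2 - 5/4*e14 + 43/8*e23 - 5/3*e134
Answer: 9*e2 + 5/2*e14 - 4*e23 + 10/3*e134


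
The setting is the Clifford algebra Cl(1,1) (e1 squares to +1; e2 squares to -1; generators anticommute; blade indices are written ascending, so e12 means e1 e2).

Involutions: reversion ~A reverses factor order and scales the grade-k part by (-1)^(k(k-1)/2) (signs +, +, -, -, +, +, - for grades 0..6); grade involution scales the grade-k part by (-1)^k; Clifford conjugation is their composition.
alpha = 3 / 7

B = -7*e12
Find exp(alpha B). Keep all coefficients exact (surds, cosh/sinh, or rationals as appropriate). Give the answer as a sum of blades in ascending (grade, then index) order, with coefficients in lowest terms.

B^2 = (-7)^2*(e12)^2 = 49*(+1) = 49 (a basis 2-blade squares to minus the product of its generators' squares).
B^2 = 49 — the positive square puts this in the hyperbolic regime; l = 7, alpha*l = 3, so exp(alpha B) = cosh(3) + (sinh(3)/7)*B = cosh(3) + (sinh(3)/7)*B.
Answer: cosh(3) - sinh(3)*e12


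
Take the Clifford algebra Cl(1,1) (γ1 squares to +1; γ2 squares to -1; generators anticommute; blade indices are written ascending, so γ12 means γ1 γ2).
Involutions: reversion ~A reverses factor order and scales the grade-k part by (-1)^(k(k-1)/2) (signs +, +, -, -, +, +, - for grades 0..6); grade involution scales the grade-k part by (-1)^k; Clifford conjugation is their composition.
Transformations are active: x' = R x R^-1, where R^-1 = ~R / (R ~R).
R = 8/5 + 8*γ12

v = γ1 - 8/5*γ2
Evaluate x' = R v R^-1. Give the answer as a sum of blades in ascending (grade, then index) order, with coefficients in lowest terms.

~R = 8/5 - 8*γ12, and R ~R = -1536/25, so R^-1 = ~R / (-1536/25).
R v = 72/5*γ1 - 264/25*γ2
Answer: -7/4*γ1 + 43/20*γ2


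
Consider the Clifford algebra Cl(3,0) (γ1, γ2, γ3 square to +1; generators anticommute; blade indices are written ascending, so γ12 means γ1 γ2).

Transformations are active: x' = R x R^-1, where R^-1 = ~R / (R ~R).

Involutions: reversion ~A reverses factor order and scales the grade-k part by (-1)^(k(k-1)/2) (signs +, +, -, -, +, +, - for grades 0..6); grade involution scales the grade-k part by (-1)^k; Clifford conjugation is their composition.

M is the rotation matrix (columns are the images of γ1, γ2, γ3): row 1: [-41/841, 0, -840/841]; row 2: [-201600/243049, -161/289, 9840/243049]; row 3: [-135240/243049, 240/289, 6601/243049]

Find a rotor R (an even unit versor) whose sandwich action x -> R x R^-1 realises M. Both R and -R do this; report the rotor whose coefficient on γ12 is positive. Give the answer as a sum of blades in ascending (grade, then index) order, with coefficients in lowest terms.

Method: write R = a + b12*γ12 + b13*γ13 + b23*γ23 with a^2 + b12^2 + b13^2 + b23^2 = 1 (so R^-1 = ~R). Expanding the columns R e_j ~R gives tr M = 4a^2 - 1 and, from the antisymmetric part, M21 - M12 = -4a*b12, M13 - M31 = 4a*b13, M32 - M23 = -4a*b23.
Here tr M = -140649/243049, so a^2 = (1 + tr M)/4 = 25600/243049 and a = ±160/493. Taking a = 160/493: M21 - M12 = -201600/243049, M13 - M31 = -107520/243049, M32 - M23 = 192000/243049, giving b12 = 315/493, b13 = -168/493, b23 = -300/493, i.e. R = 160/493 + 315/493*γ12 - 168/493*γ13 - 300/493*γ23.
Its γ12 coefficient is already positive.
Answer: 160/493 + 315/493*γ12 - 168/493*γ13 - 300/493*γ23. Recall the cover is two-to-one: with M of trace -140649/243049, both preimages act alike, and the stated γ12 sign chooses the sheet.


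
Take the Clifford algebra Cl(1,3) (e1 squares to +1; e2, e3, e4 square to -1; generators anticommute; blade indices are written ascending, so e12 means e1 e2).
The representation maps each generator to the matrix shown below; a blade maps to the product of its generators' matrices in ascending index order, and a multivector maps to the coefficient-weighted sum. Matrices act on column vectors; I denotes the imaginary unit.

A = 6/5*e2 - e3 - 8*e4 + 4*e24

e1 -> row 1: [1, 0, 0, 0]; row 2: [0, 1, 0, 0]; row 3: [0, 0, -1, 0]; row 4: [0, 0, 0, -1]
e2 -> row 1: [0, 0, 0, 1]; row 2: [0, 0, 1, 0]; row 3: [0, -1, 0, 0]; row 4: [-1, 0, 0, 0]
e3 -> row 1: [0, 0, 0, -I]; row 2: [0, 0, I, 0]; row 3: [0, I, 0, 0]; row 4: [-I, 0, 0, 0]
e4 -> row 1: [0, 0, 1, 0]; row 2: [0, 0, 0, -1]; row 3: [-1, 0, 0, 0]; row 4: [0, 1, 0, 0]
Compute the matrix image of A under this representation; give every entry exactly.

Bivector images (products of the table entries): rho(e24) = rho(e2)rho(e4) = row 1: [0, 1, 0, 0]; row 2: [-1, 0, 0, 0]; row 3: [0, 0, 0, 1]; row 4: [0, 0, -1, 0].
M = (6/5)*rho(e2) + (-1)*rho(e3) + (-8)*rho(e4) + (4)*rho(e24), summed entrywise:
Answer: row 1: [0, 4, -8, 6/5 + I]; row 2: [-4, 0, 6/5 - I, 8]; row 3: [8, -6/5 - I, 0, 4]; row 4: [-6/5 + I, -8, -4, 0]


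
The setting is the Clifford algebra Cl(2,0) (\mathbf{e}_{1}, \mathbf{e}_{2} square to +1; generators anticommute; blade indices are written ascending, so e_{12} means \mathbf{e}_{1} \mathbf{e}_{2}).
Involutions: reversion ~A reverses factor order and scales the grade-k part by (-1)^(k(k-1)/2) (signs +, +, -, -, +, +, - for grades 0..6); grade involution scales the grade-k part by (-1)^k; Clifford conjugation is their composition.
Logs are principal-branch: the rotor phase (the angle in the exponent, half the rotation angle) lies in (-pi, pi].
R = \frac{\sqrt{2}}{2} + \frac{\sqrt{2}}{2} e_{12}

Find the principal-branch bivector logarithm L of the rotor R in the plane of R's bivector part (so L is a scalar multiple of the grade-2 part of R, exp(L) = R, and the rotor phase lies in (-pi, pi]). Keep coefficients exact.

The scalar part of R is \frac{\sqrt{2}}{2}, so the principal-branch rotor phase is pinned; divide the bivector part by its sine to get the unit plane — L is the phase times that plane.
Concretely: cos(phase) = \frac{\sqrt{2}}{2} gives phase = ±\frac{\pi}{4}, and since phase/sin(phase) is even the sign is immaterial: L = (phase/sin(phase)) * <R>_2 = (\frac{\sqrt{2} \pi}{4}) * <R>_2.
Answer: \frac{\pi}{4} e_{12}


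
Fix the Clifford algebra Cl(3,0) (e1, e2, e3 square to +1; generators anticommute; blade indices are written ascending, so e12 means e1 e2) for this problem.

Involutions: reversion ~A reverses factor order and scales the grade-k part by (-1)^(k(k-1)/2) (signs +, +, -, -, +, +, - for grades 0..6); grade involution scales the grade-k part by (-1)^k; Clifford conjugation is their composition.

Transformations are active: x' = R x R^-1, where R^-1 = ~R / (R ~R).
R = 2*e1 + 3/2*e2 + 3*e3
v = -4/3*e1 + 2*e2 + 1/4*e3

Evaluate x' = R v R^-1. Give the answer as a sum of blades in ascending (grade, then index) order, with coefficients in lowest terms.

~R = 2*e1 + 3/2*e2 + 3*e3, and R ~R = 61/4, so R^-1 = ~R / (61/4).
R v = 13/12 + 6*e12 + 9/2*e13 - 45/8*e23
Answer: 296/183*e1 - 109/61*e2 + 43/244*e3


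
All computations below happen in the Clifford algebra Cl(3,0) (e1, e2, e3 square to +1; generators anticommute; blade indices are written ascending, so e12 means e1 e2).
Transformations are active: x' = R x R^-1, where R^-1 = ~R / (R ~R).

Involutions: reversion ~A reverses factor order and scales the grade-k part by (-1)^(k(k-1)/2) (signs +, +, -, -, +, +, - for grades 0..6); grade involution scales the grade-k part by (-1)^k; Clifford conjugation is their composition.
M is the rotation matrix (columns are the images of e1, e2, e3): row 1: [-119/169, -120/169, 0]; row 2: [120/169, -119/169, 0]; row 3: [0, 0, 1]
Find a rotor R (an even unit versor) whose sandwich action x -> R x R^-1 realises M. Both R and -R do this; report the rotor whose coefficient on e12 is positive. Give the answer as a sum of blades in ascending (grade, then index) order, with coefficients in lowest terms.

Method: write R = a + b12*e12 + b13*e13 + b23*e23 with a^2 + b12^2 + b13^2 + b23^2 = 1 (so R^-1 = ~R). Expanding the columns R e_j ~R gives tr M = 4a^2 - 1 and, from the antisymmetric part, M21 - M12 = -4a*b12, M13 - M31 = 4a*b13, M32 - M23 = -4a*b23.
Here tr M = -69/169, so a^2 = (1 + tr M)/4 = 25/169 and a = ±5/13. Taking a = 5/13: M21 - M12 = 240/169, M13 - M31 = 0, M32 - M23 = 0, giving b12 = -12/13, b13 = 0, b23 = 0, i.e. R = 5/13 - 12/13*e12.
Its e12 coefficient is negative, so report the other preimage -R.
Answer: -5/13 + 12/13*e12. Why the constraint matters: R and -R act identically through the sandwich — M has trace -69/169 either way — so only the sign condition on e12 picks one of the two preimages.


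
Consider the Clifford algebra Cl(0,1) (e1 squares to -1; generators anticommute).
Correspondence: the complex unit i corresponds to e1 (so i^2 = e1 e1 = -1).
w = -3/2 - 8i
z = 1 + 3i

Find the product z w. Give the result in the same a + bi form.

In blades: z = 1 + 3*e1, w = -3/2 - 8*e1.
Distribute z over w term by term (generator squares from the signature, products reordered to ascending indices): (1)*w = -3/2 - 8*e1; (3*e1)*w = 24 - 9/2*e1.
Sum: 45/2 - 25/2*e1; translating back through the correspondence:
Answer: 45/2 - 25/2*i


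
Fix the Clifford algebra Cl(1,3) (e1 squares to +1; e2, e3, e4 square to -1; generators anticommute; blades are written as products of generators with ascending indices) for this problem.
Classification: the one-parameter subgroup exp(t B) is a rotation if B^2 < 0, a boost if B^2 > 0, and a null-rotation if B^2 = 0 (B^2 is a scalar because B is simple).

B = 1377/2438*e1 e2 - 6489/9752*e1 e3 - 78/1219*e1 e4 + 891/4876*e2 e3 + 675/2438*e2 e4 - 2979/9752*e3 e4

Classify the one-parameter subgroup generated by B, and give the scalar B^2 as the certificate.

B^2 term by term: the squares give (1377/2438)^2*(e1 e2)^2 + (-6489/9752)^2*(e1 e3)^2 + (-78/1219)^2*(e1 e4)^2 + (891/4876)^2*(e2 e3)^2 + (675/2438)^2*(e2 e4)^2 + (-2979/9752)^2*(e3 e4)^2 = 1896129/5943844*(+1) + 42107121/95101504*(+1) + 6084/1485961*(+1) + 793881/23775376*(-1) + 455625/5943844*(-1) + 8874441/95101504*(-1) = 9/16 (each basis 2-blade squares to minus the product of its generators' squares); cross terms between blades sharing an index anticommute and cancel; the commuting (index-disjoint) pairs give grade-4 terms 2*c*c'*(blade product), which cancel blade by blade — e1 e2 e3 e4: -4102083/11887688 + 4380075/11887688 - 34749/1485961 = 0 — confirming B is simple. So B^2 = 9/16.
Answer: boost, certificate B^2 = 9/16. B^2 = 9/16 is basis-independent, so its sign is the whole story.


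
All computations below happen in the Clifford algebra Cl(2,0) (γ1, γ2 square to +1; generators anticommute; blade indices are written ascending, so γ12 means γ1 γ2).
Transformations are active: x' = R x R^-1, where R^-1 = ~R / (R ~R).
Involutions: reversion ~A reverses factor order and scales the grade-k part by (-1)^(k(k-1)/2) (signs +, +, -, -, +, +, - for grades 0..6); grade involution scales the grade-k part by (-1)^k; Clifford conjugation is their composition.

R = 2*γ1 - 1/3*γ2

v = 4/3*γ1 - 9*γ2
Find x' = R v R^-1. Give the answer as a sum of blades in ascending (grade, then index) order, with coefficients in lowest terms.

~R = 2*γ1 - 1/3*γ2, and R ~R = 37/9, so R^-1 = ~R / (37/9).
R v = 17/3 - 158/9*γ12
Answer: 464/111*γ1 + 299/37*γ2


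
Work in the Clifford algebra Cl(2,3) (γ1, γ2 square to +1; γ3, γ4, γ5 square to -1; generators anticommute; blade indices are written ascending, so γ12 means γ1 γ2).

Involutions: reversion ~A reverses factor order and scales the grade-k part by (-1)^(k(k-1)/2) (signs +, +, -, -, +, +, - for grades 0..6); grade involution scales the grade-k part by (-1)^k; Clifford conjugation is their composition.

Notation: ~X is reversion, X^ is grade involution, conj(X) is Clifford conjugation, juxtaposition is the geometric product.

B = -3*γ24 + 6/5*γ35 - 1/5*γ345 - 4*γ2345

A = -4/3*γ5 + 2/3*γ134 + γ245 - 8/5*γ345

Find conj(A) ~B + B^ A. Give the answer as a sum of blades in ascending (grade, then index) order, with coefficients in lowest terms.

first term: -8/25 - 32/5*γ2 + 12/5*γ3 + 48/25*γ4 + 3*γ5 - 2/15*γ15 - 1/5*γ23 - 4/15*γ34 - 2*γ123 + 8/3*γ125 - 4/5*γ145 - 62/15*γ234 + 24/5*γ235 + 4*γ245
second term: -8/25 + 32/5*γ2 - 12/5*γ3 - 48/25*γ4 - 3*γ5 + 2/15*γ15 + 1/5*γ23 + 4/15*γ34 - 2*γ123 + 8/3*γ125 - 4/5*γ145 - 62/15*γ234 + 24/5*γ235 + 4*γ245
Answer: -16/25 - 4*γ123 + 16/3*γ125 - 8/5*γ145 - 124/15*γ234 + 48/5*γ235 + 8*γ245


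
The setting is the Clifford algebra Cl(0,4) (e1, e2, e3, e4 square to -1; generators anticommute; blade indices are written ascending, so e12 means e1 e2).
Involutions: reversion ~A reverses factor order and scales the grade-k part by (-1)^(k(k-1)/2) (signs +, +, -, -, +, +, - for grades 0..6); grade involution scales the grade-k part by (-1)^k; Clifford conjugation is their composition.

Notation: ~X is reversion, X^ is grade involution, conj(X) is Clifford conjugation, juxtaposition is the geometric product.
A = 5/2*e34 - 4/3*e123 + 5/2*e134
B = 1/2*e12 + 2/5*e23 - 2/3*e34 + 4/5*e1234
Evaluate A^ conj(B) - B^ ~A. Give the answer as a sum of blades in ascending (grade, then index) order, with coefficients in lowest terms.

first term: -5/3 + 11/5*e1 - 2*e2 + 2/3*e3 + 16/15*e4 - 2*e12 - e24 + 1/9*e124 - 5/4*e234 - 5/4*e1234
second term: -5/3 - 11/5*e1 + 2*e2 - 2/3*e3 - 16/15*e4 + 2*e12 + e24 + 1/9*e124 - 5/4*e234 - 5/4*e1234
Answer: 22/5*e1 - 4*e2 + 4/3*e3 + 32/15*e4 - 4*e12 - 2*e24


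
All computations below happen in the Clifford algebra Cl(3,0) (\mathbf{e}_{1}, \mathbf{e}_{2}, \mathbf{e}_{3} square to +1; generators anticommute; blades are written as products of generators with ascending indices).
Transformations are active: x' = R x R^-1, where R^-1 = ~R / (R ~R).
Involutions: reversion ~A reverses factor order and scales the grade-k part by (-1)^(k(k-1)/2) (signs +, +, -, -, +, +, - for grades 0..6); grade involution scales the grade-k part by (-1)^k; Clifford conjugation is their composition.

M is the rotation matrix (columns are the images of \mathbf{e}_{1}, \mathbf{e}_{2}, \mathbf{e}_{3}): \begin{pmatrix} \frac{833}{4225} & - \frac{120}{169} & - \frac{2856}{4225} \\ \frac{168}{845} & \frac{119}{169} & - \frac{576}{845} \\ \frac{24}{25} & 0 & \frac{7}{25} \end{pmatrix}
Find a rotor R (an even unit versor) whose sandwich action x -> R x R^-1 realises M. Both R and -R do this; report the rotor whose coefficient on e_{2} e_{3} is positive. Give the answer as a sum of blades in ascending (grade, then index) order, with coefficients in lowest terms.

Method: write R = a + b12*e_{1} e_{2} + b13*e_{1} e_{3} + b23*e_{2} e_{3} with a^2 + b12^2 + b13^2 + b23^2 = 1 (so R^-1 = ~R). Expanding the columns R e_j ~R gives tr M = 4a^2 - 1 and, from the antisymmetric part, M21 - M12 = -4a*b12, M13 - M31 = 4a*b13, M32 - M23 = -4a*b23.
Here tr M = \frac{4991}{4225}, so a^2 = (1 + tr M)/4 = \frac{2304}{4225} and a = ±\frac{48}{65}. Taking a = \frac{48}{65}: M21 - M12 = \frac{768}{845}, M13 - M31 = -\frac{6912}{4225}, M32 - M23 = \frac{576}{845}, giving b12 = -\frac{4}{13}, b13 = -\frac{36}{65}, b23 = -\frac{3}{13}, i.e. R = \frac{48}{65} - \frac{4}{13} e_{1} e_{2} - \frac{36}{65} e_{1} e_{3} - \frac{3}{13} e_{2} e_{3}.
Its e_{2} e_{3} coefficient is negative, so report the other preimage -R.
Answer: -\frac{48}{65} + \frac{4}{13} e_{1} e_{2} + \frac{36}{65} e_{1} e_{3} + \frac{3}{13} e_{2} e_{3}. Why the constraint matters: R and -R act identically through the sandwich — M has trace \frac{4991}{4225} either way — so only the sign condition on e_{2} e_{3} picks one of the two preimages.
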